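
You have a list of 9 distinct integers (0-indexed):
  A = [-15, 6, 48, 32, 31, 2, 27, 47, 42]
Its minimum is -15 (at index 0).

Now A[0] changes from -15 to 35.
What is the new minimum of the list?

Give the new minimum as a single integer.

Old min = -15 (at index 0)
Change: A[0] -15 -> 35
Changed element WAS the min. Need to check: is 35 still <= all others?
  Min of remaining elements: 2
  New min = min(35, 2) = 2

Answer: 2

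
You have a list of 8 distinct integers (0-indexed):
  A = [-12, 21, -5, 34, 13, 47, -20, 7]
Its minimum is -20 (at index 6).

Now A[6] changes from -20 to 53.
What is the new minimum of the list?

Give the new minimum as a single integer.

Old min = -20 (at index 6)
Change: A[6] -20 -> 53
Changed element WAS the min. Need to check: is 53 still <= all others?
  Min of remaining elements: -12
  New min = min(53, -12) = -12

Answer: -12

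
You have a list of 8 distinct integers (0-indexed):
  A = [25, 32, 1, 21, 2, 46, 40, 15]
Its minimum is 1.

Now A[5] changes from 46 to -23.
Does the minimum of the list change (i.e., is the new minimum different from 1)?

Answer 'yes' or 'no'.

Answer: yes

Derivation:
Old min = 1
Change: A[5] 46 -> -23
Changed element was NOT the min; min changes only if -23 < 1.
New min = -23; changed? yes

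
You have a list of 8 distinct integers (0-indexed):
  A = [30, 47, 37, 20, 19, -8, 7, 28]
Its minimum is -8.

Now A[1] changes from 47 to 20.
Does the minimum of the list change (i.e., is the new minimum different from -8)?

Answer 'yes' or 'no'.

Answer: no

Derivation:
Old min = -8
Change: A[1] 47 -> 20
Changed element was NOT the min; min changes only if 20 < -8.
New min = -8; changed? no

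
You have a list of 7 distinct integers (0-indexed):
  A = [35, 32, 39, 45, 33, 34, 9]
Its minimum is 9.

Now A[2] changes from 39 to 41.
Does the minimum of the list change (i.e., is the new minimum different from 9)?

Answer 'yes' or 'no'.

Answer: no

Derivation:
Old min = 9
Change: A[2] 39 -> 41
Changed element was NOT the min; min changes only if 41 < 9.
New min = 9; changed? no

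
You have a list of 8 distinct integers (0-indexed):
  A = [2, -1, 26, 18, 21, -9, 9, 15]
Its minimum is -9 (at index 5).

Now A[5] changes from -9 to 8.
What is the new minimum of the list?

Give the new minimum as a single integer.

Answer: -1

Derivation:
Old min = -9 (at index 5)
Change: A[5] -9 -> 8
Changed element WAS the min. Need to check: is 8 still <= all others?
  Min of remaining elements: -1
  New min = min(8, -1) = -1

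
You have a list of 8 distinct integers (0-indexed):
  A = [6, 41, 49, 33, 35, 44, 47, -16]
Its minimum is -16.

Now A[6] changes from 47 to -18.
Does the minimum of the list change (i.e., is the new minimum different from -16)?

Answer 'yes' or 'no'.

Answer: yes

Derivation:
Old min = -16
Change: A[6] 47 -> -18
Changed element was NOT the min; min changes only if -18 < -16.
New min = -18; changed? yes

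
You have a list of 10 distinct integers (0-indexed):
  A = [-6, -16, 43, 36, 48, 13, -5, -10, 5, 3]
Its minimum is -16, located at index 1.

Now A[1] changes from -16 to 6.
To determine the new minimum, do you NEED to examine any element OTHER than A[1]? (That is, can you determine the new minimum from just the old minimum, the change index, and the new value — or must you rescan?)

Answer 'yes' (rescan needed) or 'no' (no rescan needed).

Answer: yes

Derivation:
Old min = -16 at index 1
Change at index 1: -16 -> 6
Index 1 WAS the min and new value 6 > old min -16. Must rescan other elements to find the new min.
Needs rescan: yes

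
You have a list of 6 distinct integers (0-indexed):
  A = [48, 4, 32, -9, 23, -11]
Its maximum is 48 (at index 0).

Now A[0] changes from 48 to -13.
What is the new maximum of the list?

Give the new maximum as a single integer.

Answer: 32

Derivation:
Old max = 48 (at index 0)
Change: A[0] 48 -> -13
Changed element WAS the max -> may need rescan.
  Max of remaining elements: 32
  New max = max(-13, 32) = 32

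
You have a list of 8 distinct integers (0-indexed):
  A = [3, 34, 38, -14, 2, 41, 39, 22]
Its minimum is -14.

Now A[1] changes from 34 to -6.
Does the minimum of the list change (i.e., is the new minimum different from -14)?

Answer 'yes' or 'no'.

Old min = -14
Change: A[1] 34 -> -6
Changed element was NOT the min; min changes only if -6 < -14.
New min = -14; changed? no

Answer: no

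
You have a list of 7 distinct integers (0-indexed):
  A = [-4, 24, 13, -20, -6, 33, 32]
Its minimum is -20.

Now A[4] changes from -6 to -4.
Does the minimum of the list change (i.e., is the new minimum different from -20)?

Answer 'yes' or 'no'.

Old min = -20
Change: A[4] -6 -> -4
Changed element was NOT the min; min changes only if -4 < -20.
New min = -20; changed? no

Answer: no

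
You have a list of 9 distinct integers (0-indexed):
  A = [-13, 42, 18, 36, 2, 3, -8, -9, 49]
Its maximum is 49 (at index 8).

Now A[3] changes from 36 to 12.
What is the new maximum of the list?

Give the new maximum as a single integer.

Answer: 49

Derivation:
Old max = 49 (at index 8)
Change: A[3] 36 -> 12
Changed element was NOT the old max.
  New max = max(old_max, new_val) = max(49, 12) = 49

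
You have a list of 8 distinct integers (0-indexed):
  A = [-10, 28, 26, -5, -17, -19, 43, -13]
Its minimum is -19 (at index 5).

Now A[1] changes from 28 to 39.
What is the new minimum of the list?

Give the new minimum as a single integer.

Answer: -19

Derivation:
Old min = -19 (at index 5)
Change: A[1] 28 -> 39
Changed element was NOT the old min.
  New min = min(old_min, new_val) = min(-19, 39) = -19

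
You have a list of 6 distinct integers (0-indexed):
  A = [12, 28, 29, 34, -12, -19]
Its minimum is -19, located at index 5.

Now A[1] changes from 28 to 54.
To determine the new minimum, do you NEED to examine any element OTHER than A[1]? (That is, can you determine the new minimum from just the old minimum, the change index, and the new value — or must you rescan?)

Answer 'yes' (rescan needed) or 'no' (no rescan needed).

Old min = -19 at index 5
Change at index 1: 28 -> 54
Index 1 was NOT the min. New min = min(-19, 54). No rescan of other elements needed.
Needs rescan: no

Answer: no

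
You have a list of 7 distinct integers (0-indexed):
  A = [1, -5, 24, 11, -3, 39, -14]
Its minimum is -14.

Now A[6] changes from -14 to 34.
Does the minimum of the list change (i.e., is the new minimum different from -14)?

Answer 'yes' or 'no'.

Old min = -14
Change: A[6] -14 -> 34
Changed element was the min; new min must be rechecked.
New min = -5; changed? yes

Answer: yes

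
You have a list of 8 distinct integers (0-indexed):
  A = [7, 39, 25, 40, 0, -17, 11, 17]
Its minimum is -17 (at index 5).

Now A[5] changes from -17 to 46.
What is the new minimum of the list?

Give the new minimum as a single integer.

Old min = -17 (at index 5)
Change: A[5] -17 -> 46
Changed element WAS the min. Need to check: is 46 still <= all others?
  Min of remaining elements: 0
  New min = min(46, 0) = 0

Answer: 0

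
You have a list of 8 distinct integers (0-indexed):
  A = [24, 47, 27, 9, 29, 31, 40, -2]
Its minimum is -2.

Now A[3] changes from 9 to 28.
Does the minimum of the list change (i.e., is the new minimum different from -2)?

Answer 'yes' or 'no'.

Answer: no

Derivation:
Old min = -2
Change: A[3] 9 -> 28
Changed element was NOT the min; min changes only if 28 < -2.
New min = -2; changed? no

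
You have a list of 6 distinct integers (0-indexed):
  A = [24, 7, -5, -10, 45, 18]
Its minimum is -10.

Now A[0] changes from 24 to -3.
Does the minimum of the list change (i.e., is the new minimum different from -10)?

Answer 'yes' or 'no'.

Old min = -10
Change: A[0] 24 -> -3
Changed element was NOT the min; min changes only if -3 < -10.
New min = -10; changed? no

Answer: no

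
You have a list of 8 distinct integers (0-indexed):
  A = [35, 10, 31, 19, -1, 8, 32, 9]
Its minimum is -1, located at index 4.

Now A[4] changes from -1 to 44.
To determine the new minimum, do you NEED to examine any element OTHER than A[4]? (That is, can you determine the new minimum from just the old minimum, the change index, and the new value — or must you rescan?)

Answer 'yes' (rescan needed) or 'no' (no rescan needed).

Old min = -1 at index 4
Change at index 4: -1 -> 44
Index 4 WAS the min and new value 44 > old min -1. Must rescan other elements to find the new min.
Needs rescan: yes

Answer: yes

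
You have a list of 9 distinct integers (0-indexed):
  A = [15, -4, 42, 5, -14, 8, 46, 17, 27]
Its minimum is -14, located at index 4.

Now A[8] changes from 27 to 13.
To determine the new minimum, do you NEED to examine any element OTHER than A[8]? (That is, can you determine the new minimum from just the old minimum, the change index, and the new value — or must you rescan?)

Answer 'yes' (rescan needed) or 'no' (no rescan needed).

Answer: no

Derivation:
Old min = -14 at index 4
Change at index 8: 27 -> 13
Index 8 was NOT the min. New min = min(-14, 13). No rescan of other elements needed.
Needs rescan: no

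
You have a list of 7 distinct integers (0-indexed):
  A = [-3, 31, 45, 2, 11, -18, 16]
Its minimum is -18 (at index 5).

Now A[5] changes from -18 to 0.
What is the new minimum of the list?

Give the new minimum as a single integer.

Old min = -18 (at index 5)
Change: A[5] -18 -> 0
Changed element WAS the min. Need to check: is 0 still <= all others?
  Min of remaining elements: -3
  New min = min(0, -3) = -3

Answer: -3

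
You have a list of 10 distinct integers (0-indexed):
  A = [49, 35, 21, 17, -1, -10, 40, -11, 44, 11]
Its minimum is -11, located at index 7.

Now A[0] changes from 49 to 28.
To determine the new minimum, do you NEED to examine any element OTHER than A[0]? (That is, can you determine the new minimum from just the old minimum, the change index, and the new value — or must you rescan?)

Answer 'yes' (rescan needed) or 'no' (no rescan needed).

Answer: no

Derivation:
Old min = -11 at index 7
Change at index 0: 49 -> 28
Index 0 was NOT the min. New min = min(-11, 28). No rescan of other elements needed.
Needs rescan: no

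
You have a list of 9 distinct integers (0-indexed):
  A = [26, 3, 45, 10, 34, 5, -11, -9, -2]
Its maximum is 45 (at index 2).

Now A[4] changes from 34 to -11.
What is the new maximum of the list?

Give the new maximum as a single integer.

Old max = 45 (at index 2)
Change: A[4] 34 -> -11
Changed element was NOT the old max.
  New max = max(old_max, new_val) = max(45, -11) = 45

Answer: 45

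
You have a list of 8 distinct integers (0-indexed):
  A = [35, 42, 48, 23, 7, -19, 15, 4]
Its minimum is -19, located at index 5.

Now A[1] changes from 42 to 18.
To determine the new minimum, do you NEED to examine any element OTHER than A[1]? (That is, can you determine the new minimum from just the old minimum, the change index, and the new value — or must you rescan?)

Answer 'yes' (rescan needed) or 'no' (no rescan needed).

Answer: no

Derivation:
Old min = -19 at index 5
Change at index 1: 42 -> 18
Index 1 was NOT the min. New min = min(-19, 18). No rescan of other elements needed.
Needs rescan: no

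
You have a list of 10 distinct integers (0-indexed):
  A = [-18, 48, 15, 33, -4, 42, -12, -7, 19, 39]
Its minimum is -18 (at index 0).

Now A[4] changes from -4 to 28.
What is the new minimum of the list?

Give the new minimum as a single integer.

Old min = -18 (at index 0)
Change: A[4] -4 -> 28
Changed element was NOT the old min.
  New min = min(old_min, new_val) = min(-18, 28) = -18

Answer: -18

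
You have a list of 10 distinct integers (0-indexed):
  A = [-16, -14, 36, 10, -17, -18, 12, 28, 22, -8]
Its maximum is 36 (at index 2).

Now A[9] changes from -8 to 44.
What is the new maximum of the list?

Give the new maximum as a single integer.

Answer: 44

Derivation:
Old max = 36 (at index 2)
Change: A[9] -8 -> 44
Changed element was NOT the old max.
  New max = max(old_max, new_val) = max(36, 44) = 44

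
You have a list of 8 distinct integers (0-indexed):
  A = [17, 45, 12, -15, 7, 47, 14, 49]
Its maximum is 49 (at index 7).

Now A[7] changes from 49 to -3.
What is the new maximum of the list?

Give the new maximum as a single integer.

Answer: 47

Derivation:
Old max = 49 (at index 7)
Change: A[7] 49 -> -3
Changed element WAS the max -> may need rescan.
  Max of remaining elements: 47
  New max = max(-3, 47) = 47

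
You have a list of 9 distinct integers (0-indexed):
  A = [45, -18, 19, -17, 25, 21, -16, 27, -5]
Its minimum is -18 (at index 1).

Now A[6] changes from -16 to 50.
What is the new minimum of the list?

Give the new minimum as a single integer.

Answer: -18

Derivation:
Old min = -18 (at index 1)
Change: A[6] -16 -> 50
Changed element was NOT the old min.
  New min = min(old_min, new_val) = min(-18, 50) = -18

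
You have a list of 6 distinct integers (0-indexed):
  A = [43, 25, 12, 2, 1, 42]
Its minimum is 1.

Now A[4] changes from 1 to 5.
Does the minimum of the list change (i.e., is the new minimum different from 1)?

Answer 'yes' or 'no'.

Old min = 1
Change: A[4] 1 -> 5
Changed element was the min; new min must be rechecked.
New min = 2; changed? yes

Answer: yes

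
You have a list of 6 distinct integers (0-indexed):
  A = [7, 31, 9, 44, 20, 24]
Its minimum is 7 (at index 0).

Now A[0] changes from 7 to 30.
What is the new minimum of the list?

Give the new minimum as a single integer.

Old min = 7 (at index 0)
Change: A[0] 7 -> 30
Changed element WAS the min. Need to check: is 30 still <= all others?
  Min of remaining elements: 9
  New min = min(30, 9) = 9

Answer: 9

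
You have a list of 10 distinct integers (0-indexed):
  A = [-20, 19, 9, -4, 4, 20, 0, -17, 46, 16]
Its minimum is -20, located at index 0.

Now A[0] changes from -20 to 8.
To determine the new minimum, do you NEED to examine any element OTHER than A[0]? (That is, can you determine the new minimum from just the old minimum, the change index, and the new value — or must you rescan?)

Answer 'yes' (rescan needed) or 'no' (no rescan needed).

Answer: yes

Derivation:
Old min = -20 at index 0
Change at index 0: -20 -> 8
Index 0 WAS the min and new value 8 > old min -20. Must rescan other elements to find the new min.
Needs rescan: yes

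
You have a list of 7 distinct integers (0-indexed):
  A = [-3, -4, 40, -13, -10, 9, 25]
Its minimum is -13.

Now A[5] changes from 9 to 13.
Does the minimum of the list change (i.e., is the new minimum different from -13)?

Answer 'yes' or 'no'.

Answer: no

Derivation:
Old min = -13
Change: A[5] 9 -> 13
Changed element was NOT the min; min changes only if 13 < -13.
New min = -13; changed? no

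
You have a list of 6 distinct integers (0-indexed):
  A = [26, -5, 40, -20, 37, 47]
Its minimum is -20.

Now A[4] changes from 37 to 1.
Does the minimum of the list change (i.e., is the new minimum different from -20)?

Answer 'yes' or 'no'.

Old min = -20
Change: A[4] 37 -> 1
Changed element was NOT the min; min changes only if 1 < -20.
New min = -20; changed? no

Answer: no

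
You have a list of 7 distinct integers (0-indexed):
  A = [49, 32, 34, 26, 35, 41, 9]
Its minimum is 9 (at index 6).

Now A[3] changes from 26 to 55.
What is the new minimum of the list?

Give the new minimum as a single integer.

Old min = 9 (at index 6)
Change: A[3] 26 -> 55
Changed element was NOT the old min.
  New min = min(old_min, new_val) = min(9, 55) = 9

Answer: 9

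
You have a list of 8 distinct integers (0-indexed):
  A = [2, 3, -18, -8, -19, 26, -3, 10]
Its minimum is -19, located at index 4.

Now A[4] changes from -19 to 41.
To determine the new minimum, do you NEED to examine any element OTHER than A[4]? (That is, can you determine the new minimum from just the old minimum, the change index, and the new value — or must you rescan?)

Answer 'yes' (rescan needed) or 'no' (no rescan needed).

Old min = -19 at index 4
Change at index 4: -19 -> 41
Index 4 WAS the min and new value 41 > old min -19. Must rescan other elements to find the new min.
Needs rescan: yes

Answer: yes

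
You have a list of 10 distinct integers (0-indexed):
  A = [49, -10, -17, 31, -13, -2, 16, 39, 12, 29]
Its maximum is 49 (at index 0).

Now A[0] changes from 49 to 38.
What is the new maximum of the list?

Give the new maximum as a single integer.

Answer: 39

Derivation:
Old max = 49 (at index 0)
Change: A[0] 49 -> 38
Changed element WAS the max -> may need rescan.
  Max of remaining elements: 39
  New max = max(38, 39) = 39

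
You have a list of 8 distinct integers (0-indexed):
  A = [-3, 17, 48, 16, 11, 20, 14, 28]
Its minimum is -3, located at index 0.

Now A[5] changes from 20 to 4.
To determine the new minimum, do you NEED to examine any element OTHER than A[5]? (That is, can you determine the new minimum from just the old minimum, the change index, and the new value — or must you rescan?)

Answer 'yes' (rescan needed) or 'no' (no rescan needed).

Answer: no

Derivation:
Old min = -3 at index 0
Change at index 5: 20 -> 4
Index 5 was NOT the min. New min = min(-3, 4). No rescan of other elements needed.
Needs rescan: no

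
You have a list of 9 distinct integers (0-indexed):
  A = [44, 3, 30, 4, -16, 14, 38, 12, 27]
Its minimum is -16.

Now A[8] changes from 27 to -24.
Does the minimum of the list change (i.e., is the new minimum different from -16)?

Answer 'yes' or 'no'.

Answer: yes

Derivation:
Old min = -16
Change: A[8] 27 -> -24
Changed element was NOT the min; min changes only if -24 < -16.
New min = -24; changed? yes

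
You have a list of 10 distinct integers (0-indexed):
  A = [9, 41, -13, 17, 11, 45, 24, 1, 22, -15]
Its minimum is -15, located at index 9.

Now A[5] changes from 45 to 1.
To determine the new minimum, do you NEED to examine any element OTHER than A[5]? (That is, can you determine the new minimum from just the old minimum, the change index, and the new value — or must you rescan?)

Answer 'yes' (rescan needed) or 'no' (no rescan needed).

Answer: no

Derivation:
Old min = -15 at index 9
Change at index 5: 45 -> 1
Index 5 was NOT the min. New min = min(-15, 1). No rescan of other elements needed.
Needs rescan: no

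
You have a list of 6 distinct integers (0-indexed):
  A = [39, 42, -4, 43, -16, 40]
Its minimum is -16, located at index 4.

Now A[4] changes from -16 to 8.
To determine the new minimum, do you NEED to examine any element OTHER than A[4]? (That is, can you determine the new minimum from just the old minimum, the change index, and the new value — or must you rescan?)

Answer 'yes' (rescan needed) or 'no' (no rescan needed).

Answer: yes

Derivation:
Old min = -16 at index 4
Change at index 4: -16 -> 8
Index 4 WAS the min and new value 8 > old min -16. Must rescan other elements to find the new min.
Needs rescan: yes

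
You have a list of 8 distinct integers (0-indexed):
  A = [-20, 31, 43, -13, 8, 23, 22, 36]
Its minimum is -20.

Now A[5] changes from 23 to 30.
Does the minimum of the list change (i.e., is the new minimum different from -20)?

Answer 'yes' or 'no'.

Old min = -20
Change: A[5] 23 -> 30
Changed element was NOT the min; min changes only if 30 < -20.
New min = -20; changed? no

Answer: no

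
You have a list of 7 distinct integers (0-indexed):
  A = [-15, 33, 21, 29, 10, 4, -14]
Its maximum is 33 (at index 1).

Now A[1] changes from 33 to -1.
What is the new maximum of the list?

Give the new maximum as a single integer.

Old max = 33 (at index 1)
Change: A[1] 33 -> -1
Changed element WAS the max -> may need rescan.
  Max of remaining elements: 29
  New max = max(-1, 29) = 29

Answer: 29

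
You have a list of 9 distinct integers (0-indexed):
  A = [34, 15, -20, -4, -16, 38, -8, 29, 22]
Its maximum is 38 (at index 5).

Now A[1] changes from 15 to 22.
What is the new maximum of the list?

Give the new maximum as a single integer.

Old max = 38 (at index 5)
Change: A[1] 15 -> 22
Changed element was NOT the old max.
  New max = max(old_max, new_val) = max(38, 22) = 38

Answer: 38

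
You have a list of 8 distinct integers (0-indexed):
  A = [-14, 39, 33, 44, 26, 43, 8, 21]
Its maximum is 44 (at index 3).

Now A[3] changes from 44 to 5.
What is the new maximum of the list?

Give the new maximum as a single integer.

Answer: 43

Derivation:
Old max = 44 (at index 3)
Change: A[3] 44 -> 5
Changed element WAS the max -> may need rescan.
  Max of remaining elements: 43
  New max = max(5, 43) = 43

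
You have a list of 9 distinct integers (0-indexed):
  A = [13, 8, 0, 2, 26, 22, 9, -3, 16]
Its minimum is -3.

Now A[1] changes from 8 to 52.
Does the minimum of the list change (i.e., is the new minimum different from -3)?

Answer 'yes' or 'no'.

Old min = -3
Change: A[1] 8 -> 52
Changed element was NOT the min; min changes only if 52 < -3.
New min = -3; changed? no

Answer: no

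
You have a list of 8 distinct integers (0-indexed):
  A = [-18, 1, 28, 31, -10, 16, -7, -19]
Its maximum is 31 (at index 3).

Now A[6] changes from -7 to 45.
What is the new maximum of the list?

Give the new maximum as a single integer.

Old max = 31 (at index 3)
Change: A[6] -7 -> 45
Changed element was NOT the old max.
  New max = max(old_max, new_val) = max(31, 45) = 45

Answer: 45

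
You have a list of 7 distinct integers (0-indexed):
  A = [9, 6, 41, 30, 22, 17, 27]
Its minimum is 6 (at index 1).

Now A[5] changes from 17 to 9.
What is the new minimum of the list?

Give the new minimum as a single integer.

Answer: 6

Derivation:
Old min = 6 (at index 1)
Change: A[5] 17 -> 9
Changed element was NOT the old min.
  New min = min(old_min, new_val) = min(6, 9) = 6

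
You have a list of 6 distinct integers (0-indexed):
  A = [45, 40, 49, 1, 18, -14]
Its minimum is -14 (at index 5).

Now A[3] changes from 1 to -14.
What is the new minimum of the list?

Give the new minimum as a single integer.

Answer: -14

Derivation:
Old min = -14 (at index 5)
Change: A[3] 1 -> -14
Changed element was NOT the old min.
  New min = min(old_min, new_val) = min(-14, -14) = -14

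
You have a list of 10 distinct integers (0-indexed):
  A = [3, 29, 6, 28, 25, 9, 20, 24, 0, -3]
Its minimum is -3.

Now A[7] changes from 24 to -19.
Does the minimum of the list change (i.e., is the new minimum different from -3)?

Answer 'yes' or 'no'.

Old min = -3
Change: A[7] 24 -> -19
Changed element was NOT the min; min changes only if -19 < -3.
New min = -19; changed? yes

Answer: yes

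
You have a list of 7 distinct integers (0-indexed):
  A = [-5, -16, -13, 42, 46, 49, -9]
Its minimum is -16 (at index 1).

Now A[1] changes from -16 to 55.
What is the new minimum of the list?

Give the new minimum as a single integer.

Answer: -13

Derivation:
Old min = -16 (at index 1)
Change: A[1] -16 -> 55
Changed element WAS the min. Need to check: is 55 still <= all others?
  Min of remaining elements: -13
  New min = min(55, -13) = -13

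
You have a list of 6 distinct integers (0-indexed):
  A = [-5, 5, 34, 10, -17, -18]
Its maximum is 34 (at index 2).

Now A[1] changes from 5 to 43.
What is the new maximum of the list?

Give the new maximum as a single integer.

Answer: 43

Derivation:
Old max = 34 (at index 2)
Change: A[1] 5 -> 43
Changed element was NOT the old max.
  New max = max(old_max, new_val) = max(34, 43) = 43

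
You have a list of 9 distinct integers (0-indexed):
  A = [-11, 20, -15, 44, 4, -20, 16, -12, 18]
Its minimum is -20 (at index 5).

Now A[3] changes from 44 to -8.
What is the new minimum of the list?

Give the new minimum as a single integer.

Answer: -20

Derivation:
Old min = -20 (at index 5)
Change: A[3] 44 -> -8
Changed element was NOT the old min.
  New min = min(old_min, new_val) = min(-20, -8) = -20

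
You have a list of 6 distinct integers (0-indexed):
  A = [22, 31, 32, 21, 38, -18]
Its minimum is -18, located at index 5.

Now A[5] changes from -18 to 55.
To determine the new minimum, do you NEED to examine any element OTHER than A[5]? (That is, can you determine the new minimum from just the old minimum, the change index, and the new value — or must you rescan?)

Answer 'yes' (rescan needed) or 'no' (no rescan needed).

Answer: yes

Derivation:
Old min = -18 at index 5
Change at index 5: -18 -> 55
Index 5 WAS the min and new value 55 > old min -18. Must rescan other elements to find the new min.
Needs rescan: yes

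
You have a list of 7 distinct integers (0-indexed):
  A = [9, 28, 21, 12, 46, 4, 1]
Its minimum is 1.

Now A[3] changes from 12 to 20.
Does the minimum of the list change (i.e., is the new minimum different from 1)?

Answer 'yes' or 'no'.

Answer: no

Derivation:
Old min = 1
Change: A[3] 12 -> 20
Changed element was NOT the min; min changes only if 20 < 1.
New min = 1; changed? no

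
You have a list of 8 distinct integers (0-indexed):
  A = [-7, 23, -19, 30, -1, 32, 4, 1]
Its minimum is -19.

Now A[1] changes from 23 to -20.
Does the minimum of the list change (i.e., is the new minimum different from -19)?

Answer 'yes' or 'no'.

Answer: yes

Derivation:
Old min = -19
Change: A[1] 23 -> -20
Changed element was NOT the min; min changes only if -20 < -19.
New min = -20; changed? yes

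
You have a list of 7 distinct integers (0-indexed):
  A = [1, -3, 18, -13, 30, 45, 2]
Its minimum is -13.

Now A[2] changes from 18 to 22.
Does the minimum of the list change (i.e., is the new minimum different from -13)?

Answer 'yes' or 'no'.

Old min = -13
Change: A[2] 18 -> 22
Changed element was NOT the min; min changes only if 22 < -13.
New min = -13; changed? no

Answer: no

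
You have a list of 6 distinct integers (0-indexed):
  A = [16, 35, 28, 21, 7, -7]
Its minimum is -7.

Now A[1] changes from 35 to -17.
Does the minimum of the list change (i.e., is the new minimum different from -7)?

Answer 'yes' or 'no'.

Old min = -7
Change: A[1] 35 -> -17
Changed element was NOT the min; min changes only if -17 < -7.
New min = -17; changed? yes

Answer: yes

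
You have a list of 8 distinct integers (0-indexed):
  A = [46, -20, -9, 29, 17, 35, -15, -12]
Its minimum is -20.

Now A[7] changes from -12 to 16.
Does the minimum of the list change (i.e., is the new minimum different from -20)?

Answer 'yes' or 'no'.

Old min = -20
Change: A[7] -12 -> 16
Changed element was NOT the min; min changes only if 16 < -20.
New min = -20; changed? no

Answer: no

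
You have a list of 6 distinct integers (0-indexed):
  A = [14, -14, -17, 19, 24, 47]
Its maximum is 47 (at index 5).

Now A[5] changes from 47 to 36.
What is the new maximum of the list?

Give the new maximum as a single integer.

Old max = 47 (at index 5)
Change: A[5] 47 -> 36
Changed element WAS the max -> may need rescan.
  Max of remaining elements: 24
  New max = max(36, 24) = 36

Answer: 36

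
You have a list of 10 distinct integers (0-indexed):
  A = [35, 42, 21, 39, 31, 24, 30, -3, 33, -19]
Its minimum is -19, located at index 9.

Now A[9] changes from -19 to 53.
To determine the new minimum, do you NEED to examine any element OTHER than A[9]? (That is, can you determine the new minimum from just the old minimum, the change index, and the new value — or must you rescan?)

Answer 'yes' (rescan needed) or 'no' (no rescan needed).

Answer: yes

Derivation:
Old min = -19 at index 9
Change at index 9: -19 -> 53
Index 9 WAS the min and new value 53 > old min -19. Must rescan other elements to find the new min.
Needs rescan: yes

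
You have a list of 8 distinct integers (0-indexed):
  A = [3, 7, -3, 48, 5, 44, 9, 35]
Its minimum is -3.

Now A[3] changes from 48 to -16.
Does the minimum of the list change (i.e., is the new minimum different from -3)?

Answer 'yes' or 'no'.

Old min = -3
Change: A[3] 48 -> -16
Changed element was NOT the min; min changes only if -16 < -3.
New min = -16; changed? yes

Answer: yes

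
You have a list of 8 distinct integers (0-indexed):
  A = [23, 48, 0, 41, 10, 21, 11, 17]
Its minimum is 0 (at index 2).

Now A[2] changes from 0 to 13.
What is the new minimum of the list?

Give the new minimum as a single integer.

Answer: 10

Derivation:
Old min = 0 (at index 2)
Change: A[2] 0 -> 13
Changed element WAS the min. Need to check: is 13 still <= all others?
  Min of remaining elements: 10
  New min = min(13, 10) = 10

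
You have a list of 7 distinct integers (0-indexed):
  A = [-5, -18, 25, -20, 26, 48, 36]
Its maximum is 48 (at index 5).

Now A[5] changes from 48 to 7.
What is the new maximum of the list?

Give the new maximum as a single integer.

Answer: 36

Derivation:
Old max = 48 (at index 5)
Change: A[5] 48 -> 7
Changed element WAS the max -> may need rescan.
  Max of remaining elements: 36
  New max = max(7, 36) = 36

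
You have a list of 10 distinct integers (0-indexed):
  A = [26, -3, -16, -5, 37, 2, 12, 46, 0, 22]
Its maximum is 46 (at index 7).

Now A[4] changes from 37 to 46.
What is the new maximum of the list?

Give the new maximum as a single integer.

Answer: 46

Derivation:
Old max = 46 (at index 7)
Change: A[4] 37 -> 46
Changed element was NOT the old max.
  New max = max(old_max, new_val) = max(46, 46) = 46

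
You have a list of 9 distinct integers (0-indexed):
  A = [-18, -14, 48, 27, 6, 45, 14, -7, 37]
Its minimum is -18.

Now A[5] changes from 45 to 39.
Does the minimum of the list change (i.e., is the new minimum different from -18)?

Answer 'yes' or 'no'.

Old min = -18
Change: A[5] 45 -> 39
Changed element was NOT the min; min changes only if 39 < -18.
New min = -18; changed? no

Answer: no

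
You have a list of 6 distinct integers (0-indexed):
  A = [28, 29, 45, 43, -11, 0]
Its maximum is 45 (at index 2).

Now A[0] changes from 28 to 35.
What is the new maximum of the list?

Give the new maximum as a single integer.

Old max = 45 (at index 2)
Change: A[0] 28 -> 35
Changed element was NOT the old max.
  New max = max(old_max, new_val) = max(45, 35) = 45

Answer: 45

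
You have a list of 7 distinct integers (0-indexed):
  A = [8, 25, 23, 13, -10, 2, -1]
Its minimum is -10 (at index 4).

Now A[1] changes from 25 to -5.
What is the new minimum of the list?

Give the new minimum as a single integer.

Old min = -10 (at index 4)
Change: A[1] 25 -> -5
Changed element was NOT the old min.
  New min = min(old_min, new_val) = min(-10, -5) = -10

Answer: -10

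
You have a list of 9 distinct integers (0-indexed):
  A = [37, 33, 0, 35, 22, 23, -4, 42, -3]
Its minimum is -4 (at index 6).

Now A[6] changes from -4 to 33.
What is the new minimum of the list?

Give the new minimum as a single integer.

Old min = -4 (at index 6)
Change: A[6] -4 -> 33
Changed element WAS the min. Need to check: is 33 still <= all others?
  Min of remaining elements: -3
  New min = min(33, -3) = -3

Answer: -3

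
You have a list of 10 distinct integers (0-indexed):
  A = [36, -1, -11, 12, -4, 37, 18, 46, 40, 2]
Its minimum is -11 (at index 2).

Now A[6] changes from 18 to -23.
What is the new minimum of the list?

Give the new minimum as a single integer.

Old min = -11 (at index 2)
Change: A[6] 18 -> -23
Changed element was NOT the old min.
  New min = min(old_min, new_val) = min(-11, -23) = -23

Answer: -23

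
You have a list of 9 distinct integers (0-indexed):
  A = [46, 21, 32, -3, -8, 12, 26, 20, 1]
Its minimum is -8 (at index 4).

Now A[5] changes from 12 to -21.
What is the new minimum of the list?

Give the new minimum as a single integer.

Old min = -8 (at index 4)
Change: A[5] 12 -> -21
Changed element was NOT the old min.
  New min = min(old_min, new_val) = min(-8, -21) = -21

Answer: -21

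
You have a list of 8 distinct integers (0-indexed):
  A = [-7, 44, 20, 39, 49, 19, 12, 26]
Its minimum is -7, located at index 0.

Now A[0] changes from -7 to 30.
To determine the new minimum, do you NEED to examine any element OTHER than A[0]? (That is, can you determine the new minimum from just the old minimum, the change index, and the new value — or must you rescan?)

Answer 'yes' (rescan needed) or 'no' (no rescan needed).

Old min = -7 at index 0
Change at index 0: -7 -> 30
Index 0 WAS the min and new value 30 > old min -7. Must rescan other elements to find the new min.
Needs rescan: yes

Answer: yes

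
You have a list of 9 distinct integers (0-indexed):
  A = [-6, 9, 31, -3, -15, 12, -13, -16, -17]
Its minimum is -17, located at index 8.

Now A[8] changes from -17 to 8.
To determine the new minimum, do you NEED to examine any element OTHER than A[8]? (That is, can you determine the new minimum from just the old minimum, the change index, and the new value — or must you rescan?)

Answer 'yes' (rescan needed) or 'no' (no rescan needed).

Answer: yes

Derivation:
Old min = -17 at index 8
Change at index 8: -17 -> 8
Index 8 WAS the min and new value 8 > old min -17. Must rescan other elements to find the new min.
Needs rescan: yes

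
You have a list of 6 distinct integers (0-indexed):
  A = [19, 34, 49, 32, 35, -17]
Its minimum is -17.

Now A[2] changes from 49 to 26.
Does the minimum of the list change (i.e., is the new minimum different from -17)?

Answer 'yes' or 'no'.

Answer: no

Derivation:
Old min = -17
Change: A[2] 49 -> 26
Changed element was NOT the min; min changes only if 26 < -17.
New min = -17; changed? no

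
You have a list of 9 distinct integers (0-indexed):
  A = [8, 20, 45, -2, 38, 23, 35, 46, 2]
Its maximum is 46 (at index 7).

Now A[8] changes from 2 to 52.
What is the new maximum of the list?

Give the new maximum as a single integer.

Answer: 52

Derivation:
Old max = 46 (at index 7)
Change: A[8] 2 -> 52
Changed element was NOT the old max.
  New max = max(old_max, new_val) = max(46, 52) = 52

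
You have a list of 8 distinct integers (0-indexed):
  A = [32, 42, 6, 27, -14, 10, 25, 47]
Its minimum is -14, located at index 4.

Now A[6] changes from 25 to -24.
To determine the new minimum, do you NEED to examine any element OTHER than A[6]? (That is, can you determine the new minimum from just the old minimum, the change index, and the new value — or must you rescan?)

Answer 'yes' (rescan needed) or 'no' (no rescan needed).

Old min = -14 at index 4
Change at index 6: 25 -> -24
Index 6 was NOT the min. New min = min(-14, -24). No rescan of other elements needed.
Needs rescan: no

Answer: no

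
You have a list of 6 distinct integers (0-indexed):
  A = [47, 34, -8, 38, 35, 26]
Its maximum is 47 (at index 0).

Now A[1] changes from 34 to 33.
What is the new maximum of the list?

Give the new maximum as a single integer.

Answer: 47

Derivation:
Old max = 47 (at index 0)
Change: A[1] 34 -> 33
Changed element was NOT the old max.
  New max = max(old_max, new_val) = max(47, 33) = 47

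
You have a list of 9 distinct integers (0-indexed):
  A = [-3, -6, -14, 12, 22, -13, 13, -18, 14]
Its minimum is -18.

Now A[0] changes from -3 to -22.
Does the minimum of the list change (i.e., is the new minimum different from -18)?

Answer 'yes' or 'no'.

Old min = -18
Change: A[0] -3 -> -22
Changed element was NOT the min; min changes only if -22 < -18.
New min = -22; changed? yes

Answer: yes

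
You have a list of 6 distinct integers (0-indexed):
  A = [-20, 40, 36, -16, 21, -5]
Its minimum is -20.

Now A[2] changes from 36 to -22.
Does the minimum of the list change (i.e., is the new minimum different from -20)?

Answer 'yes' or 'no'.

Answer: yes

Derivation:
Old min = -20
Change: A[2] 36 -> -22
Changed element was NOT the min; min changes only if -22 < -20.
New min = -22; changed? yes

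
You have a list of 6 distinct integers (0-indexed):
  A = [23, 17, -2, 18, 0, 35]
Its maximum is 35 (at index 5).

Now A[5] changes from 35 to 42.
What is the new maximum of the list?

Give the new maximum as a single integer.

Old max = 35 (at index 5)
Change: A[5] 35 -> 42
Changed element WAS the max -> may need rescan.
  Max of remaining elements: 23
  New max = max(42, 23) = 42

Answer: 42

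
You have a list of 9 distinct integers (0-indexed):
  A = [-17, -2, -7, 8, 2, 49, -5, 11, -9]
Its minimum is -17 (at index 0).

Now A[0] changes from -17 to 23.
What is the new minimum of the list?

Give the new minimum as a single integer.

Old min = -17 (at index 0)
Change: A[0] -17 -> 23
Changed element WAS the min. Need to check: is 23 still <= all others?
  Min of remaining elements: -9
  New min = min(23, -9) = -9

Answer: -9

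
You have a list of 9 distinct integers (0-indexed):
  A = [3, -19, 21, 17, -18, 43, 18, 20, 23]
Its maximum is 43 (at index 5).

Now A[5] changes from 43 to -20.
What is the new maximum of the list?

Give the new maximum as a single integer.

Old max = 43 (at index 5)
Change: A[5] 43 -> -20
Changed element WAS the max -> may need rescan.
  Max of remaining elements: 23
  New max = max(-20, 23) = 23

Answer: 23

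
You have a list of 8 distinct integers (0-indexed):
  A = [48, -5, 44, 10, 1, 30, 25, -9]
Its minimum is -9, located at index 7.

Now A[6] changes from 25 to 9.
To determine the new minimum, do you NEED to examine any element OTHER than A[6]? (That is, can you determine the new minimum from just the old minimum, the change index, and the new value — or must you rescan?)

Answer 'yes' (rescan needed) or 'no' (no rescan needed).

Answer: no

Derivation:
Old min = -9 at index 7
Change at index 6: 25 -> 9
Index 6 was NOT the min. New min = min(-9, 9). No rescan of other elements needed.
Needs rescan: no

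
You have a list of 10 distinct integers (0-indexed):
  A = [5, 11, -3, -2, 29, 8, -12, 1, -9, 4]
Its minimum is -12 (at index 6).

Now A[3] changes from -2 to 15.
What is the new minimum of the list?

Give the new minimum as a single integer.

Old min = -12 (at index 6)
Change: A[3] -2 -> 15
Changed element was NOT the old min.
  New min = min(old_min, new_val) = min(-12, 15) = -12

Answer: -12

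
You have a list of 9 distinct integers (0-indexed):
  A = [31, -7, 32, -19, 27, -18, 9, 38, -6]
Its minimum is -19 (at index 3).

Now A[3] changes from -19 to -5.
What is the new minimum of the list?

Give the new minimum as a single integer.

Old min = -19 (at index 3)
Change: A[3] -19 -> -5
Changed element WAS the min. Need to check: is -5 still <= all others?
  Min of remaining elements: -18
  New min = min(-5, -18) = -18

Answer: -18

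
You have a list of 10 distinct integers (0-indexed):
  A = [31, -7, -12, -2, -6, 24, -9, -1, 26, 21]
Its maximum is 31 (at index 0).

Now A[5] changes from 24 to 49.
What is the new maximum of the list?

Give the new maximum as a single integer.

Old max = 31 (at index 0)
Change: A[5] 24 -> 49
Changed element was NOT the old max.
  New max = max(old_max, new_val) = max(31, 49) = 49

Answer: 49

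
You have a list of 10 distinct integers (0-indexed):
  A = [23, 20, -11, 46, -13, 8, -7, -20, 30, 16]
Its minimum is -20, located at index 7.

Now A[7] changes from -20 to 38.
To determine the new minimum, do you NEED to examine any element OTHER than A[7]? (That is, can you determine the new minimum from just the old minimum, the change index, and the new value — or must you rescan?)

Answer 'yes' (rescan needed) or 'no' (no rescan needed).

Old min = -20 at index 7
Change at index 7: -20 -> 38
Index 7 WAS the min and new value 38 > old min -20. Must rescan other elements to find the new min.
Needs rescan: yes

Answer: yes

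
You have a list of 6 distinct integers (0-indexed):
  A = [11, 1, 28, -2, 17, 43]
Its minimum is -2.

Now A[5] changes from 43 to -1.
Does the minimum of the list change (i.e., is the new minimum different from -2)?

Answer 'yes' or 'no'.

Answer: no

Derivation:
Old min = -2
Change: A[5] 43 -> -1
Changed element was NOT the min; min changes only if -1 < -2.
New min = -2; changed? no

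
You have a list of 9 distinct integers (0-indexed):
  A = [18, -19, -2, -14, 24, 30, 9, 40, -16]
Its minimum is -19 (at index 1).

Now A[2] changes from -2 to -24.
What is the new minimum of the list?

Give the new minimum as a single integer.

Answer: -24

Derivation:
Old min = -19 (at index 1)
Change: A[2] -2 -> -24
Changed element was NOT the old min.
  New min = min(old_min, new_val) = min(-19, -24) = -24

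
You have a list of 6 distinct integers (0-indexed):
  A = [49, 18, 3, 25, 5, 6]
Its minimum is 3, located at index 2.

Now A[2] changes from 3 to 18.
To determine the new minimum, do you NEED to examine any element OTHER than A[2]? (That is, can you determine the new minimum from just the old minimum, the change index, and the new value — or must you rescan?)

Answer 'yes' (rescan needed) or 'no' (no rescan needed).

Old min = 3 at index 2
Change at index 2: 3 -> 18
Index 2 WAS the min and new value 18 > old min 3. Must rescan other elements to find the new min.
Needs rescan: yes

Answer: yes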